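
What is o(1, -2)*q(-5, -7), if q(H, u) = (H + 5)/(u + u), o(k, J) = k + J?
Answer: 0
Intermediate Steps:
o(k, J) = J + k
q(H, u) = (5 + H)/(2*u) (q(H, u) = (5 + H)/((2*u)) = (5 + H)*(1/(2*u)) = (5 + H)/(2*u))
o(1, -2)*q(-5, -7) = (-2 + 1)*((½)*(5 - 5)/(-7)) = -(-1)*0/(2*7) = -1*0 = 0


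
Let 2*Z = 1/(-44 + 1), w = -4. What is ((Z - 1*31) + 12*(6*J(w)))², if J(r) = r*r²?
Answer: 159165092025/7396 ≈ 2.1520e+7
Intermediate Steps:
J(r) = r³
Z = -1/86 (Z = 1/(2*(-44 + 1)) = (½)/(-43) = (½)*(-1/43) = -1/86 ≈ -0.011628)
((Z - 1*31) + 12*(6*J(w)))² = ((-1/86 - 1*31) + 12*(6*(-4)³))² = ((-1/86 - 31) + 12*(6*(-64)))² = (-2667/86 + 12*(-384))² = (-2667/86 - 4608)² = (-398955/86)² = 159165092025/7396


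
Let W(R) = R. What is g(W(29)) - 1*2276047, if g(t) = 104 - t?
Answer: -2275972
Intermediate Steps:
g(W(29)) - 1*2276047 = (104 - 1*29) - 1*2276047 = (104 - 29) - 2276047 = 75 - 2276047 = -2275972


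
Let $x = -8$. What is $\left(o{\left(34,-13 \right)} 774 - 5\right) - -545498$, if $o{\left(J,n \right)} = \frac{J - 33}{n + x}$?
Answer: $\frac{3818193}{7} \approx 5.4546 \cdot 10^{5}$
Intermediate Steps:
$o{\left(J,n \right)} = \frac{-33 + J}{-8 + n}$ ($o{\left(J,n \right)} = \frac{J - 33}{n - 8} = \frac{-33 + J}{-8 + n}$)
$\left(o{\left(34,-13 \right)} 774 - 5\right) - -545498 = \left(\frac{-33 + 34}{-8 - 13} \cdot 774 - 5\right) - -545498 = \left(\frac{1}{-21} \cdot 1 \cdot 774 - 5\right) + \left(-1946426 + 2491924\right) = \left(\left(- \frac{1}{21}\right) 1 \cdot 774 - 5\right) + 545498 = \left(\left(- \frac{1}{21}\right) 774 - 5\right) + 545498 = \left(- \frac{258}{7} - 5\right) + 545498 = - \frac{293}{7} + 545498 = \frac{3818193}{7}$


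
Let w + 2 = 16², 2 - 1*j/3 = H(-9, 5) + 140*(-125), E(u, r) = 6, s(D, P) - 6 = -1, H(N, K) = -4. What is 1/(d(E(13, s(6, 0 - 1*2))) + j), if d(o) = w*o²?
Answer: 1/61662 ≈ 1.6217e-5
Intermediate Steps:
s(D, P) = 5 (s(D, P) = 6 - 1 = 5)
j = 52518 (j = 6 - 3*(-4 + 140*(-125)) = 6 - 3*(-4 - 17500) = 6 - 3*(-17504) = 6 + 52512 = 52518)
w = 254 (w = -2 + 16² = -2 + 256 = 254)
d(o) = 254*o²
1/(d(E(13, s(6, 0 - 1*2))) + j) = 1/(254*6² + 52518) = 1/(254*36 + 52518) = 1/(9144 + 52518) = 1/61662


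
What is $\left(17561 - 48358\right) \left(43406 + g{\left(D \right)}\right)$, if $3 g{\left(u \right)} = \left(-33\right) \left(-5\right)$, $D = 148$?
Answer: $-1338468417$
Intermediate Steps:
$g{\left(u \right)} = 55$ ($g{\left(u \right)} = \frac{\left(-33\right) \left(-5\right)}{3} = \frac{1}{3} \cdot 165 = 55$)
$\left(17561 - 48358\right) \left(43406 + g{\left(D \right)}\right) = \left(17561 - 48358\right) \left(43406 + 55\right) = \left(-30797\right) 43461 = -1338468417$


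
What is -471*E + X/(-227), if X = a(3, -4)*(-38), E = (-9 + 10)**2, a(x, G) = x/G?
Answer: -213891/454 ≈ -471.13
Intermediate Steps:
E = 1 (E = 1**2 = 1)
X = 57/2 (X = (3/(-4))*(-38) = (3*(-1/4))*(-38) = -3/4*(-38) = 57/2 ≈ 28.500)
-471*E + X/(-227) = -471*1 + (57/2)/(-227) = -471 + (57/2)*(-1/227) = -471 - 57/454 = -213891/454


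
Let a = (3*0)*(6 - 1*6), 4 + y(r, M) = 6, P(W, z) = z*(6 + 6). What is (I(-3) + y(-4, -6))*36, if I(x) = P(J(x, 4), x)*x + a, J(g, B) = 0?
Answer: 3960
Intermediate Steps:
P(W, z) = 12*z (P(W, z) = z*12 = 12*z)
y(r, M) = 2 (y(r, M) = -4 + 6 = 2)
a = 0 (a = 0*(6 - 6) = 0*0 = 0)
I(x) = 12*x² (I(x) = (12*x)*x + 0 = 12*x² + 0 = 12*x²)
(I(-3) + y(-4, -6))*36 = (12*(-3)² + 2)*36 = (12*9 + 2)*36 = (108 + 2)*36 = 110*36 = 3960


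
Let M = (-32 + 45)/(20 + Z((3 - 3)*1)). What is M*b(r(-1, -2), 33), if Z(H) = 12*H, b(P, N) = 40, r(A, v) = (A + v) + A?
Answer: 26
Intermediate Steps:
r(A, v) = v + 2*A
M = 13/20 (M = (-32 + 45)/(20 + 12*((3 - 3)*1)) = 13/(20 + 12*(0*1)) = 13/(20 + 12*0) = 13/(20 + 0) = 13/20 ≈ 0.65000)
M*b(r(-1, -2), 33) = (13/20)*40 = 26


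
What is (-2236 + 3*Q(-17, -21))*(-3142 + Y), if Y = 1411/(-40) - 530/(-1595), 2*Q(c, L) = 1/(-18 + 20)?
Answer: 362448371449/51040 ≈ 7.1013e+6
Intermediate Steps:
Q(c, L) = ¼ (Q(c, L) = 1/(2*(-18 + 20)) = (½)/2 = (½)*(½) = ¼)
Y = -445869/12760 (Y = 1411*(-1/40) - 530*(-1/1595) = -1411/40 + 106/319 = -445869/12760 ≈ -34.943)
(-2236 + 3*Q(-17, -21))*(-3142 + Y) = (-2236 + 3*(¼))*(-3142 - 445869/12760) = (-2236 + ¾)*(-40537789/12760) = -8941/4*(-40537789/12760) = 362448371449/51040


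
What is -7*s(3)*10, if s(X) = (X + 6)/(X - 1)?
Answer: -315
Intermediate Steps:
s(X) = (6 + X)/(-1 + X)
-7*s(3)*10 = -7*(6 + 3)/(-1 + 3)*10 = -7*9/2*10 = -63/2*10 = -315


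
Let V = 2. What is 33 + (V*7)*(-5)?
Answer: -37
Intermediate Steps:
33 + (V*7)*(-5) = 33 + (2*7)*(-5) = 33 + 14*(-5) = 33 - 70 = -37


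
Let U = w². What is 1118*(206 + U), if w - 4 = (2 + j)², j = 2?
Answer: 677508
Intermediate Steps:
w = 20 (w = 4 + (2 + 2)² = 4 + 4² = 4 + 16 = 20)
U = 400 (U = 20² = 400)
1118*(206 + U) = 1118*(206 + 400) = 1118*606 = 677508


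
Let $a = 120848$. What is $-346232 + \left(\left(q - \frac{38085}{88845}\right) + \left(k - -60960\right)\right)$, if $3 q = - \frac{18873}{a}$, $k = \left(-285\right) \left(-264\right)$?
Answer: $- \frac{150337616981193}{715782704} \approx -2.1003 \cdot 10^{5}$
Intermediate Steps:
$k = 75240$
$q = - \frac{6291}{120848}$ ($q = \frac{\left(-18873\right) \frac{1}{120848}}{3} = \frac{1}{3} \left(- \frac{18873}{120848}\right) = - \frac{6291}{120848} \approx -0.052057$)
$-346232 + \left(\left(q - \frac{38085}{88845}\right) + \left(k - -60960\right)\right) = -346232 + \left(\left(- \frac{6291}{120848} - \frac{38085}{88845}\right) + \left(75240 - -60960\right)\right) = -346232 + \left(\left(- \frac{6291}{120848} - \frac{2539}{5923}\right) + \left(75240 + 60960\right)\right) = -346232 + \left(\left(- \frac{6291}{120848} - \frac{2539}{5923}\right) + 136200\right) = -346232 + \left(- \frac{344094665}{715782704} + 136200\right) = -346232 + \frac{97489260190135}{715782704} = - \frac{150337616981193}{715782704}$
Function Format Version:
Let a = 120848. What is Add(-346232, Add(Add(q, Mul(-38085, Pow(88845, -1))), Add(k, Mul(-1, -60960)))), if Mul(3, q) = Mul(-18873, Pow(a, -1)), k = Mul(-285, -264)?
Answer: Rational(-150337616981193, 715782704) ≈ -2.1003e+5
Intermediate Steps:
k = 75240
q = Rational(-6291, 120848) (q = Mul(Rational(1, 3), Mul(-18873, Pow(120848, -1))) = Mul(Rational(1, 3), Mul(-18873, Rational(1, 120848))) = Mul(Rational(1, 3), Rational(-18873, 120848)) = Rational(-6291, 120848) ≈ -0.052057)
Add(-346232, Add(Add(q, Mul(-38085, Pow(88845, -1))), Add(k, Mul(-1, -60960)))) = Add(-346232, Add(Add(Rational(-6291, 120848), Mul(-38085, Pow(88845, -1))), Add(75240, Mul(-1, -60960)))) = Add(-346232, Add(Add(Rational(-6291, 120848), Mul(-38085, Rational(1, 88845))), Add(75240, 60960))) = Add(-346232, Add(Add(Rational(-6291, 120848), Rational(-2539, 5923)), 136200)) = Add(-346232, Add(Rational(-344094665, 715782704), 136200)) = Add(-346232, Rational(97489260190135, 715782704)) = Rational(-150337616981193, 715782704)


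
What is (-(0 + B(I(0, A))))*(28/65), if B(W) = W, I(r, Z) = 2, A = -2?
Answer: -56/65 ≈ -0.86154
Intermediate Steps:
(-(0 + B(I(0, A))))*(28/65) = (-(0 + 2))*(28/65) = (-1*2)*(28*(1/65)) = -2*28/65 = -56/65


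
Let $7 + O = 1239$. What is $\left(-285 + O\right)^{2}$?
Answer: $896809$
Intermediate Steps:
$O = 1232$ ($O = -7 + 1239 = 1232$)
$\left(-285 + O\right)^{2} = \left(-285 + 1232\right)^{2} = 947^{2} = 896809$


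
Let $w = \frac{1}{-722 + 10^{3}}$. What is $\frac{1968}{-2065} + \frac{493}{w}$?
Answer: $\frac{283014542}{2065} \approx 1.3705 \cdot 10^{5}$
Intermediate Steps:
$w = \frac{1}{278}$ ($w = \frac{1}{-722 + 1000} = \frac{1}{278} \approx 0.0035971$)
$\frac{1968}{-2065} + \frac{493}{w} = \frac{1968}{-2065} + 493 \frac{1}{\frac{1}{278}} = 1968 \left(- \frac{1}{2065}\right) + 493 \cdot 278 = - \frac{1968}{2065} + 137054 = \frac{283014542}{2065}$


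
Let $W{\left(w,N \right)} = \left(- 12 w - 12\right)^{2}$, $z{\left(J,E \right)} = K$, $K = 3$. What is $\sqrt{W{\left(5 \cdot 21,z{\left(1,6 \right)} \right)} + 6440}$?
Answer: $2 \sqrt{406106} \approx 1274.5$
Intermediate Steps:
$z{\left(J,E \right)} = 3$
$W{\left(w,N \right)} = \left(-12 - 12 w\right)^{2}$
$\sqrt{W{\left(5 \cdot 21,z{\left(1,6 \right)} \right)} + 6440} = \sqrt{144 \left(1 + 5 \cdot 21\right)^{2} + 6440} = \sqrt{144 \left(1 + 105\right)^{2} + 6440} = \sqrt{144 \cdot 106^{2} + 6440} = \sqrt{144 \cdot 11236 + 6440} = \sqrt{1617984 + 6440} = \sqrt{1624424} = 2 \sqrt{406106}$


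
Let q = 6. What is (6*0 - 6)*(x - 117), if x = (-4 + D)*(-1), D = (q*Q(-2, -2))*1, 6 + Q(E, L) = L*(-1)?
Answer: 534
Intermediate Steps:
Q(E, L) = -6 - L (Q(E, L) = -6 + L*(-1) = -6 - L)
D = -24 (D = (6*(-6 - 1*(-2)))*1 = (6*(-6 + 2))*1 = (6*(-4))*1 = -24*1 = -24)
x = 28 (x = (-4 - 24)*(-1) = -28*(-1) = 28)
(6*0 - 6)*(x - 117) = (6*0 - 6)*(28 - 117) = (0 - 6)*(-89) = -6*(-89) = 534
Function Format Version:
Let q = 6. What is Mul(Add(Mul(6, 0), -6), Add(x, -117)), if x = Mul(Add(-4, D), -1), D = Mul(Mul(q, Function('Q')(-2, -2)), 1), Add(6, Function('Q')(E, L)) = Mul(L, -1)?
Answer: 534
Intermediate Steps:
Function('Q')(E, L) = Add(-6, Mul(-1, L)) (Function('Q')(E, L) = Add(-6, Mul(L, -1)) = Add(-6, Mul(-1, L)))
D = -24 (D = Mul(Mul(6, Add(-6, Mul(-1, -2))), 1) = Mul(Mul(6, Add(-6, 2)), 1) = Mul(Mul(6, -4), 1) = Mul(-24, 1) = -24)
x = 28 (x = Mul(Add(-4, -24), -1) = Mul(-28, -1) = 28)
Mul(Add(Mul(6, 0), -6), Add(x, -117)) = Mul(Add(Mul(6, 0), -6), Add(28, -117)) = Mul(Add(0, -6), -89) = Mul(-6, -89) = 534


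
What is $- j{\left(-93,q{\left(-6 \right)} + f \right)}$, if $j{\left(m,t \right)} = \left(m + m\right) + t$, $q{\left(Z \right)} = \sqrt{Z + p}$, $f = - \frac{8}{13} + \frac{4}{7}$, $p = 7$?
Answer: $\frac{16839}{91} \approx 185.04$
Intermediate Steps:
$f = - \frac{4}{91}$ ($f = \left(-8\right) \frac{1}{13} + 4 \cdot \frac{1}{7} = - \frac{8}{13} + \frac{4}{7} = - \frac{4}{91} \approx -0.043956$)
$q{\left(Z \right)} = \sqrt{7 + Z}$ ($q{\left(Z \right)} = \sqrt{Z + 7} = \sqrt{7 + Z}$)
$j{\left(m,t \right)} = t + 2 m$ ($j{\left(m,t \right)} = 2 m + t = t + 2 m$)
$- j{\left(-93,q{\left(-6 \right)} + f \right)} = - (\left(\sqrt{7 - 6} - \frac{4}{91}\right) + 2 \left(-93\right)) = - (\left(\sqrt{1} - \frac{4}{91}\right) - 186) = - (\left(1 - \frac{4}{91}\right) - 186) = - (\frac{87}{91} - 186) = \left(-1\right) \left(- \frac{16839}{91}\right) = \frac{16839}{91}$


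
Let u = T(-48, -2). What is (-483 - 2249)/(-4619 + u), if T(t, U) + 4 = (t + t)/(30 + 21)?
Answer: 46444/78623 ≈ 0.59072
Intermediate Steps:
T(t, U) = -4 + 2*t/51 (T(t, U) = -4 + (t + t)/(30 + 21) = -4 + (2*t)/51 = -4 + (2*t)*(1/51) = -4 + 2*t/51)
u = -100/17 (u = -4 + (2/51)*(-48) = -4 - 32/17 = -100/17 ≈ -5.8824)
(-483 - 2249)/(-4619 + u) = (-483 - 2249)/(-4619 - 100/17) = -2732/(-78623/17) = -2732*(-17/78623) = 46444/78623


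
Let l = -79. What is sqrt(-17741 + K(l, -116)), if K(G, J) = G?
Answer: 18*I*sqrt(55) ≈ 133.49*I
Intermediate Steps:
sqrt(-17741 + K(l, -116)) = sqrt(-17741 - 79) = sqrt(-17820) = 18*I*sqrt(55)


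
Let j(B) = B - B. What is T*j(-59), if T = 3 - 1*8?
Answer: 0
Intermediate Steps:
j(B) = 0
T = -5 (T = 3 - 8 = -5)
T*j(-59) = -5*0 = 0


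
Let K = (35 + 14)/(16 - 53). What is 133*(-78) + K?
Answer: -383887/37 ≈ -10375.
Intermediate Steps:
K = -49/37 (K = 49/(-37) = 49*(-1/37) = -49/37 ≈ -1.3243)
133*(-78) + K = 133*(-78) - 49/37 = -10374 - 49/37 = -383887/37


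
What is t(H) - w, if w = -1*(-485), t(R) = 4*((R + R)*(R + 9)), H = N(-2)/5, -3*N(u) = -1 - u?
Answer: -110197/225 ≈ -489.76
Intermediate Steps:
N(u) = ⅓ + u/3 (N(u) = -(-1 - u)/3 = ⅓ + u/3)
H = -1/15 (H = (⅓ + (⅓)*(-2))/5 = (⅓ - ⅔)*(⅕) = -⅓*⅕ = -1/15 ≈ -0.066667)
t(R) = 8*R*(9 + R) (t(R) = 4*((2*R)*(9 + R)) = 4*(2*R*(9 + R)) = 8*R*(9 + R))
w = 485
t(H) - w = 8*(-1/15)*(9 - 1/15) - 1*485 = 8*(-1/15)*(134/15) - 485 = -1072/225 - 485 = -110197/225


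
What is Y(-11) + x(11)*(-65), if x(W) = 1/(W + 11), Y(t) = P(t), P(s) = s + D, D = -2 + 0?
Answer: -351/22 ≈ -15.955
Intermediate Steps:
D = -2
P(s) = -2 + s (P(s) = s - 2 = -2 + s)
Y(t) = -2 + t
x(W) = 1/(11 + W)
Y(-11) + x(11)*(-65) = (-2 - 11) - 65/(11 + 11) = -13 - 65/22 = -351/22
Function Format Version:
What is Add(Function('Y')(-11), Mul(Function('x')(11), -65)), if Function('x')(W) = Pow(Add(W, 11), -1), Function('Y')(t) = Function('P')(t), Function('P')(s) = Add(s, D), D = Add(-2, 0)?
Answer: Rational(-351, 22) ≈ -15.955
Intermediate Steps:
D = -2
Function('P')(s) = Add(-2, s) (Function('P')(s) = Add(s, -2) = Add(-2, s))
Function('Y')(t) = Add(-2, t)
Function('x')(W) = Pow(Add(11, W), -1)
Add(Function('Y')(-11), Mul(Function('x')(11), -65)) = Add(Add(-2, -11), Mul(Pow(Add(11, 11), -1), -65)) = Add(-13, Mul(Pow(22, -1), -65)) = Add(-13, Mul(Rational(1, 22), -65)) = Add(-13, Rational(-65, 22)) = Rational(-351, 22)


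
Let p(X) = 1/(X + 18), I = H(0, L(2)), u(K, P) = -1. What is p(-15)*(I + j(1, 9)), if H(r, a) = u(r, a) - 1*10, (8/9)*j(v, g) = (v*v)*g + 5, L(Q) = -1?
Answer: 19/12 ≈ 1.5833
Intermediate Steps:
j(v, g) = 45/8 + 9*g*v²/8 (j(v, g) = 9*((v*v)*g + 5)/8 = 9*(v²*g + 5)/8 = 9*(g*v² + 5)/8 = 9*(5 + g*v²)/8 = 45/8 + 9*g*v²/8)
H(r, a) = -11 (H(r, a) = -1 - 1*10 = -1 - 10 = -11)
I = -11
p(X) = 1/(18 + X)
p(-15)*(I + j(1, 9)) = (-11 + (45/8 + (9/8)*9*1²))/(18 - 15) = (-11 + (45/8 + (9/8)*9*1))/3 = (-11 + (45/8 + 81/8))/3 = (-11 + 63/4)/3 = (⅓)*(19/4) = 19/12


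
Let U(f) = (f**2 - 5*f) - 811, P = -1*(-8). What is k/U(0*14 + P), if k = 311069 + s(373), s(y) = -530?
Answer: -310539/787 ≈ -394.59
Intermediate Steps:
P = 8
U(f) = -811 + f**2 - 5*f
k = 310539 (k = 311069 - 530 = 310539)
k/U(0*14 + P) = 310539/(-811 + (0*14 + 8)**2 - 5*(0*14 + 8)) = 310539/(-811 + (0 + 8)**2 - 5*(0 + 8)) = 310539/(-811 + 8**2 - 5*8) = 310539/(-811 + 64 - 40) = 310539/(-787) = 310539*(-1/787) = -310539/787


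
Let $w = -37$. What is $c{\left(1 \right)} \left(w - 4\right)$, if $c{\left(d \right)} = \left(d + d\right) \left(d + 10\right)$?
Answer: $-902$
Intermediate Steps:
$c{\left(d \right)} = 2 d \left(10 + d\right)$
$c{\left(1 \right)} \left(w - 4\right) = 2 \cdot 1 \left(10 + 1\right) \left(-37 - 4\right) = 2 \cdot 1 \cdot 11 \left(-37 - 4\right) = 22 \left(-37 - 4\right) = 22 \left(-41\right) = -902$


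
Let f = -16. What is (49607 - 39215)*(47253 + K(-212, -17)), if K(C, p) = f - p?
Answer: 491063568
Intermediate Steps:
K(C, p) = -16 - p
(49607 - 39215)*(47253 + K(-212, -17)) = (49607 - 39215)*(47253 + (-16 - 1*(-17))) = 10392*(47253 + (-16 + 17)) = 10392*(47253 + 1) = 10392*47254 = 491063568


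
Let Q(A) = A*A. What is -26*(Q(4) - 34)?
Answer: 468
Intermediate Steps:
Q(A) = A**2
-26*(Q(4) - 34) = -26*(4**2 - 34) = -26*(16 - 34) = -26*(-18) = 468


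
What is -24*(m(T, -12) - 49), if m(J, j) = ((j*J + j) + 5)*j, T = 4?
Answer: -14664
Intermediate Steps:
m(J, j) = j*(5 + j + J*j) (m(J, j) = ((J*j + j) + 5)*j = ((j + J*j) + 5)*j = (5 + j + J*j)*j = j*(5 + j + J*j))
-24*(m(T, -12) - 49) = -24*(-12*(5 - 12 + 4*(-12)) - 49) = -24*(-12*(5 - 12 - 48) - 49) = -24*(-12*(-55) - 49) = -24*(660 - 49) = -24*611 = -14664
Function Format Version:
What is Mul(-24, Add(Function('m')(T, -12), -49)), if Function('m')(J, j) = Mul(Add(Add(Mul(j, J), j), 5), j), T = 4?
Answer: -14664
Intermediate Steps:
Function('m')(J, j) = Mul(j, Add(5, j, Mul(J, j))) (Function('m')(J, j) = Mul(Add(Add(Mul(J, j), j), 5), j) = Mul(Add(Add(j, Mul(J, j)), 5), j) = Mul(Add(5, j, Mul(J, j)), j) = Mul(j, Add(5, j, Mul(J, j))))
Mul(-24, Add(Function('m')(T, -12), -49)) = Mul(-24, Add(Mul(-12, Add(5, -12, Mul(4, -12))), -49)) = Mul(-24, Add(Mul(-12, Add(5, -12, -48)), -49)) = Mul(-24, Add(Mul(-12, -55), -49)) = Mul(-24, Add(660, -49)) = Mul(-24, 611) = -14664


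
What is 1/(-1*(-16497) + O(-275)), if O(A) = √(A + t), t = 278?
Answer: 5499/90717002 - √3/272151006 ≈ 6.0611e-5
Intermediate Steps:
O(A) = √(278 + A) (O(A) = √(A + 278) = √(278 + A))
1/(-1*(-16497) + O(-275)) = 1/(-1*(-16497) + √(278 - 275)) = 1/(16497 + √3)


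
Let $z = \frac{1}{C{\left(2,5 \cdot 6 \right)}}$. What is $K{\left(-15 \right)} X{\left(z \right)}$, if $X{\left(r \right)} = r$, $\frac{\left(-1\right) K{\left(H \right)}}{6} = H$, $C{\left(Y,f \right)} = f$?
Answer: $3$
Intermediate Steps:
$K{\left(H \right)} = - 6 H$
$z = \frac{1}{30}$ ($z = \frac{1}{5 \cdot 6} = \frac{1}{30} \approx 0.033333$)
$K{\left(-15 \right)} X{\left(z \right)} = \left(-6\right) \left(-15\right) \frac{1}{30} = 90 \cdot \frac{1}{30} = 3$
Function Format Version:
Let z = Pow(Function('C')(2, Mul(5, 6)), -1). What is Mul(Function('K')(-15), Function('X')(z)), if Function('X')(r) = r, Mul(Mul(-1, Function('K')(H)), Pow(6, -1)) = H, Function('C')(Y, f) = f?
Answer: 3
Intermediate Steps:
Function('K')(H) = Mul(-6, H)
z = Rational(1, 30) (z = Pow(Mul(5, 6), -1) = Pow(30, -1) = Rational(1, 30) ≈ 0.033333)
Mul(Function('K')(-15), Function('X')(z)) = Mul(Mul(-6, -15), Rational(1, 30)) = Mul(90, Rational(1, 30)) = 3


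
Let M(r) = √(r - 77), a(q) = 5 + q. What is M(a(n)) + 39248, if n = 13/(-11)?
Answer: 39248 + I*√8855/11 ≈ 39248.0 + 8.5546*I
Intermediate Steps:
n = -13/11 (n = 13*(-1/11) = -13/11 ≈ -1.1818)
M(r) = √(-77 + r)
M(a(n)) + 39248 = √(-77 + (5 - 13/11)) + 39248 = √(-77 + 42/11) + 39248 = √(-805/11) + 39248 = I*√8855/11 + 39248 = 39248 + I*√8855/11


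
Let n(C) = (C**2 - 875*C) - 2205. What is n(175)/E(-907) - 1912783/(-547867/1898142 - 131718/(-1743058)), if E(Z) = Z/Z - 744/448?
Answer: 119540203757863173778/13041473052605 ≈ 9.1662e+6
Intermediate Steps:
E(Z) = -37/56 (E(Z) = 1 - 744*1/448 = 1 - 93/56 = -37/56)
n(C) = -2205 + C**2 - 875*C
n(175)/E(-907) - 1912783/(-547867/1898142 - 131718/(-1743058)) = (-2205 + 175**2 - 875*175)/(-37/56) - 1912783/(-547867/1898142 - 131718/(-1743058)) = (-2205 + 30625 - 153125)*(-56/37) - 1912783/(-547867*1/1898142 - 131718*(-1/1743058)) = -124705*(-56/37) - 1912783/(-547867/1898142 + 65859/871529) = 6983480/37 - 1912783/(-352472244665/1654285799118) = 6983480/37 - 1912783*(-1654285799118/352472244665) = 6983480/37 + 3164289753694325394/352472244665 = 119540203757863173778/13041473052605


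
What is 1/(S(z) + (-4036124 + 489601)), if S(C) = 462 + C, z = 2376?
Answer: -1/3543685 ≈ -2.8219e-7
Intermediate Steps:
1/(S(z) + (-4036124 + 489601)) = 1/((462 + 2376) + (-4036124 + 489601)) = 1/(2838 - 3546523) = 1/(-3543685) = -1/3543685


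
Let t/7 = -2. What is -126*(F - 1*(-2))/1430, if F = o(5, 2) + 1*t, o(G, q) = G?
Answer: 441/715 ≈ 0.61678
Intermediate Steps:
t = -14 (t = 7*(-2) = -14)
F = -9 (F = 5 + 1*(-14) = 5 - 14 = -9)
-126*(F - 1*(-2))/1430 = -126*(-9 - 1*(-2))/1430 = -126*(-9 + 2)*(1/1430) = -126*(-7)*(1/1430) = 882*(1/1430) = 441/715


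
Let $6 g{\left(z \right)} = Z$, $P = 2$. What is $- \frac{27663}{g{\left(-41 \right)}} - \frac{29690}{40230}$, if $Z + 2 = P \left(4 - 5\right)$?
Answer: $\frac{333858809}{8046} \approx 41494.0$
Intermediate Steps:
$Z = -4$ ($Z = -2 + 2 \left(4 - 5\right) = -2 + 2 \left(-1\right) = -2 - 2 = -4$)
$g{\left(z \right)} = - \frac{2}{3}$ ($g{\left(z \right)} = \frac{1}{6} \left(-4\right) = - \frac{2}{3}$)
$- \frac{27663}{g{\left(-41 \right)}} - \frac{29690}{40230} = - \frac{27663}{- \frac{2}{3}} - \frac{29690}{40230} = \left(-27663\right) \left(- \frac{3}{2}\right) - \frac{2969}{4023} = \frac{82989}{2} - \frac{2969}{4023} = \frac{333858809}{8046}$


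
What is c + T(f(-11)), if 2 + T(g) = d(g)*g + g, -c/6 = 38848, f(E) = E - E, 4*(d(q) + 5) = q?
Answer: -233090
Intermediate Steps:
d(q) = -5 + q/4
f(E) = 0
c = -233088 (c = -6*38848 = -233088)
T(g) = -2 + g + g*(-5 + g/4) (T(g) = -2 + ((-5 + g/4)*g + g) = -2 + (g*(-5 + g/4) + g) = -2 + (g + g*(-5 + g/4)) = -2 + g + g*(-5 + g/4))
c + T(f(-11)) = -233088 + (-2 - 4*0 + (1/4)*0**2) = -233088 + (-2 + 0 + (1/4)*0) = -233088 + (-2 + 0 + 0) = -233088 - 2 = -233090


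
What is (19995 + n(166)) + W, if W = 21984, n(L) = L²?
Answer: 69535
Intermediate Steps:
(19995 + n(166)) + W = (19995 + 166²) + 21984 = (19995 + 27556) + 21984 = 47551 + 21984 = 69535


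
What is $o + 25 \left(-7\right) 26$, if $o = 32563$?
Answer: $28013$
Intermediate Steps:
$o + 25 \left(-7\right) 26 = 32563 + 25 \left(-7\right) 26 = 32563 - 4550 = 28013$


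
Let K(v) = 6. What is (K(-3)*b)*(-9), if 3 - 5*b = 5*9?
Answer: 2268/5 ≈ 453.60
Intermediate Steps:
b = -42/5 (b = ⅗ - 9 = -42/5 ≈ -8.4000)
(K(-3)*b)*(-9) = (6*(-42/5))*(-9) = -252/5*(-9) = 2268/5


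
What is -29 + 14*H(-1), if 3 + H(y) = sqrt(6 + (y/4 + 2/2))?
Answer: -71 + 21*sqrt(3) ≈ -34.627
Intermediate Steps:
H(y) = -3 + sqrt(7 + y/4) (H(y) = -3 + sqrt(6 + (y/4 + 2/2)) = -3 + sqrt(6 + (y*(1/4) + 2*(1/2))) = -3 + sqrt(6 + (y/4 + 1)) = -3 + sqrt(6 + (1 + y/4)) = -3 + sqrt(7 + y/4))
-29 + 14*H(-1) = -29 + 14*(-3 + sqrt(28 - 1)/2) = -29 + 14*(-3 + sqrt(27)/2) = -29 + 14*(-3 + (3*sqrt(3))/2) = -29 + 14*(-3 + 3*sqrt(3)/2) = -29 + (-42 + 21*sqrt(3)) = -71 + 21*sqrt(3)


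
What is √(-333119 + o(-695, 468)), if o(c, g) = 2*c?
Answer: I*√334509 ≈ 578.37*I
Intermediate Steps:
√(-333119 + o(-695, 468)) = √(-333119 + 2*(-695)) = √(-333119 - 1390) = √(-334509) = I*√334509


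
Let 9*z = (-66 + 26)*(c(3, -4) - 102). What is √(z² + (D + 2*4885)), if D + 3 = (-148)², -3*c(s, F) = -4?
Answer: √169014559/27 ≈ 481.50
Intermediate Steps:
c(s, F) = 4/3 (c(s, F) = -⅓*(-4) = 4/3)
D = 21901 (D = -3 + (-148)² = -3 + 21904 = 21901)
z = 12080/27 (z = ((-66 + 26)*(4/3 - 102))/9 = (-40*(-302/3))/9 = (⅑)*(12080/3) = 12080/27 ≈ 447.41)
√(z² + (D + 2*4885)) = √((12080/27)² + (21901 + 2*4885)) = √(145926400/729 + (21901 + 9770)) = √(145926400/729 + 31671) = √(169014559/729) = √169014559/27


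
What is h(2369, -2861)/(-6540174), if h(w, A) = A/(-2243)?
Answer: -2861/14669610282 ≈ -1.9503e-7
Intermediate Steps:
h(w, A) = -A/2243 (h(w, A) = A*(-1/2243) = -A/2243)
h(2369, -2861)/(-6540174) = -1/2243*(-2861)/(-6540174) = (2861/2243)*(-1/6540174) = -2861/14669610282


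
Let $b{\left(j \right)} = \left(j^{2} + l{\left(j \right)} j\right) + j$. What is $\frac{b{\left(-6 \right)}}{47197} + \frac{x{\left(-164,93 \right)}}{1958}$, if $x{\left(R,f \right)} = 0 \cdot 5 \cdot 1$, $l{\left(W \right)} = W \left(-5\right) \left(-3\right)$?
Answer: $\frac{570}{47197} \approx 0.012077$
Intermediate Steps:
$l{\left(W \right)} = 15 W$ ($l{\left(W \right)} = - 5 W \left(-3\right) = 15 W$)
$x{\left(R,f \right)} = 0$ ($x{\left(R,f \right)} = 0 \cdot 1 = 0$)
$b{\left(j \right)} = j + 16 j^{2}$ ($b{\left(j \right)} = \left(j^{2} + 15 j j\right) + j = \left(j^{2} + 15 j^{2}\right) + j = 16 j^{2} + j = j + 16 j^{2}$)
$\frac{b{\left(-6 \right)}}{47197} + \frac{x{\left(-164,93 \right)}}{1958} = \frac{\left(-6\right) \left(1 + 16 \left(-6\right)\right)}{47197} + \frac{0}{1958} = - 6 \left(1 - 96\right) \frac{1}{47197} + 0 \cdot \frac{1}{1958} = \left(-6\right) \left(-95\right) \frac{1}{47197} + 0 = 570 \cdot \frac{1}{47197} + 0 = \frac{570}{47197} + 0 = \frac{570}{47197}$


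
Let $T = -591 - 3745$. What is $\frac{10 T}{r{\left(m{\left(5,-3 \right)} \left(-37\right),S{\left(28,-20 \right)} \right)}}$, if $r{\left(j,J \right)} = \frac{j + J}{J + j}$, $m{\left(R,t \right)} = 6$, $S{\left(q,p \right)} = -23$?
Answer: $-43360$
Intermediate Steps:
$r{\left(j,J \right)} = 1$ ($r{\left(j,J \right)} = \frac{J + j}{J + j} = 1$)
$T = -4336$ ($T = -591 - 3745 = -4336$)
$\frac{10 T}{r{\left(m{\left(5,-3 \right)} \left(-37\right),S{\left(28,-20 \right)} \right)}} = \frac{10 \left(-4336\right)}{1} = \left(-43360\right) 1 = -43360$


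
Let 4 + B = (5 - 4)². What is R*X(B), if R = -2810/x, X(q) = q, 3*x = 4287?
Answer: 8430/1429 ≈ 5.8992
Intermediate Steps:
x = 1429 (x = (⅓)*4287 = 1429)
B = -3 (B = -4 + (5 - 4)² = -4 + 1² = -4 + 1 = -3)
R = -2810/1429 ≈ -1.9664
R*X(B) = -2810/1429*(-3) = 8430/1429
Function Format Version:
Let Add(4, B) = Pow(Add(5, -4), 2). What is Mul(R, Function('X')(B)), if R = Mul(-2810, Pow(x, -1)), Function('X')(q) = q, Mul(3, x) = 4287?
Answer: Rational(8430, 1429) ≈ 5.8992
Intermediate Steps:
x = 1429 (x = Mul(Rational(1, 3), 4287) = 1429)
B = -3 (B = Add(-4, Pow(Add(5, -4), 2)) = Add(-4, Pow(1, 2)) = Add(-4, 1) = -3)
R = Rational(-2810, 1429) (R = Mul(-2810, Pow(1429, -1)) = Mul(-2810, Rational(1, 1429)) = Rational(-2810, 1429) ≈ -1.9664)
Mul(R, Function('X')(B)) = Mul(Rational(-2810, 1429), -3) = Rational(8430, 1429)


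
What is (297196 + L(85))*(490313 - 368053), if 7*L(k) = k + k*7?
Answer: 254429417520/7 ≈ 3.6347e+10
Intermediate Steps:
L(k) = 8*k/7 (L(k) = (k + k*7)/7 = (k + 7*k)/7 = (8*k)/7 = 8*k/7)
(297196 + L(85))*(490313 - 368053) = (297196 + (8/7)*85)*(490313 - 368053) = (297196 + 680/7)*122260 = (2081052/7)*122260 = 254429417520/7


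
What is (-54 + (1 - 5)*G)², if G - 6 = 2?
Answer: 7396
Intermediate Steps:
G = 8 (G = 6 + 2 = 8)
(-54 + (1 - 5)*G)² = (-54 + (1 - 5)*8)² = (-54 - 4*8)² = (-54 - 32)² = (-86)² = 7396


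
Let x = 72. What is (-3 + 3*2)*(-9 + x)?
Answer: 189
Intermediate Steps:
(-3 + 3*2)*(-9 + x) = (-3 + 3*2)*(-9 + 72) = (-3 + 6)*63 = 3*63 = 189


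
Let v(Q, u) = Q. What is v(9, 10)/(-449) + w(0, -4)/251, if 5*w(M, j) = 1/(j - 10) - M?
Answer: -158579/7888930 ≈ -0.020101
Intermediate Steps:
w(M, j) = -M/5 + 1/(5*(-10 + j)) (w(M, j) = (1/(j - 10) - M)/5 = (1/(-10 + j) - M)/5 = -M/5 + 1/(5*(-10 + j)))
v(9, 10)/(-449) + w(0, -4)/251 = 9/(-449) + ((1 + 10*0 - 1*0*(-4))/(5*(-10 - 4)))/251 = 9*(-1/449) + ((⅕)*(1 + 0 + 0)/(-14))*(1/251) = -9/449 + ((⅕)*(-1/14)*1)*(1/251) = -9/449 - 1/70*1/251 = -9/449 - 1/17570 = -158579/7888930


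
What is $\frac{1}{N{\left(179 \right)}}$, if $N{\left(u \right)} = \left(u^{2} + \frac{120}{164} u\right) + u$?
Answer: $\frac{41}{1326390} \approx 3.0911 \cdot 10^{-5}$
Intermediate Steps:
$N{\left(u \right)} = u^{2} + \frac{71 u}{41}$ ($N{\left(u \right)} = \left(u^{2} + 120 \cdot \frac{1}{164} u\right) + u = \left(u^{2} + \frac{30 u}{41}\right) + u = u^{2} + \frac{71 u}{41}$)
$\frac{1}{N{\left(179 \right)}} = \frac{1}{\frac{1}{41} \cdot 179 \left(71 + 41 \cdot 179\right)} = \frac{1}{\frac{1}{41} \cdot 179 \left(71 + 7339\right)} = \frac{1}{\frac{1}{41} \cdot 179 \cdot 7410} = \frac{1}{\frac{1326390}{41}} = \frac{41}{1326390}$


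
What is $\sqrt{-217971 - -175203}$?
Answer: $36 i \sqrt{33} \approx 206.8 i$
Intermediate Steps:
$\sqrt{-217971 - -175203} = \sqrt{-217971 + 175203} = \sqrt{-42768} = 36 i \sqrt{33}$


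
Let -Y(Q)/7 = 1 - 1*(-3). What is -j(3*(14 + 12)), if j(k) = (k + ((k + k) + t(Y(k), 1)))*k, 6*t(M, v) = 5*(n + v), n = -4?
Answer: -18057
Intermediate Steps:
Y(Q) = -28 (Y(Q) = -7*(1 - 1*(-3)) = -7*(1 + 3) = -7*4 = -28)
t(M, v) = -10/3 + 5*v/6 (t(M, v) = (5*(-4 + v))/6 = (-20 + 5*v)/6 = -10/3 + 5*v/6)
j(k) = k*(-5/2 + 3*k) (j(k) = (k + ((k + k) + (-10/3 + (⅚)*1)))*k = (k + (2*k + (-10/3 + ⅚)))*k = (k + (2*k - 5/2))*k = (k + (-5/2 + 2*k))*k = (-5/2 + 3*k)*k = k*(-5/2 + 3*k))
-j(3*(14 + 12)) = -3*(14 + 12)*(-5 + 6*(3*(14 + 12)))/2 = -3*26*(-5 + 6*(3*26))/2 = -78*(-5 + 6*78)/2 = -78*(-5 + 468)/2 = -78*463/2 = -1*18057 = -18057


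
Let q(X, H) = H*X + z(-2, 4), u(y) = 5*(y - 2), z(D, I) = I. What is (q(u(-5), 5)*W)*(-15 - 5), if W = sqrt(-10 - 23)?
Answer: 3420*I*sqrt(33) ≈ 19646.0*I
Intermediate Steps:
u(y) = -10 + 5*y (u(y) = 5*(-2 + y) = -10 + 5*y)
q(X, H) = 4 + H*X (q(X, H) = H*X + 4 = 4 + H*X)
W = I*sqrt(33) (W = sqrt(-33) = I*sqrt(33) ≈ 5.7446*I)
(q(u(-5), 5)*W)*(-15 - 5) = ((4 + 5*(-10 + 5*(-5)))*(I*sqrt(33)))*(-15 - 5) = ((4 + 5*(-10 - 25))*(I*sqrt(33)))*(-20) = ((4 + 5*(-35))*(I*sqrt(33)))*(-20) = ((4 - 175)*(I*sqrt(33)))*(-20) = -171*I*sqrt(33)*(-20) = 3420*I*sqrt(33)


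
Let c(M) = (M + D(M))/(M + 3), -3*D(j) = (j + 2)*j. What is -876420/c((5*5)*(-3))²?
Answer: -56792016/45125 ≈ -1258.5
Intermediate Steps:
D(j) = -j*(2 + j)/3 (D(j) = -(j + 2)*j/3 = -(2 + j)*j/3 = -j*(2 + j)/3)
c(M) = (M - M*(2 + M)/3)/(3 + M) (c(M) = (M - M*(2 + M)/3)/(M + 3) = (M - M*(2 + M)/3)/(3 + M))
-876420/c((5*5)*(-3))² = -876420*(3 + (5*5)*(-3))²/(625*(1 - 5*5*(-3))²) = -876420*(3 + 25*(-3))²/(625*(1 - 25*(-3))²) = -876420*(3 - 75)²/(625*(1 - 1*(-75))²) = -876420*5184/(625*(1 + 75)²) = -876420/(((⅓)*(-75)*(-1/72)*76)²) = -876420/((475/18)²) = -876420/225625/324 = -876420*324/225625 = -56792016/45125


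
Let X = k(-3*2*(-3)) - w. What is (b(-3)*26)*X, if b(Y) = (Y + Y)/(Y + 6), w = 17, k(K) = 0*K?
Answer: 884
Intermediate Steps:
k(K) = 0
X = -17 (X = 0 - 1*17 = 0 - 17 = -17)
b(Y) = 2*Y/(6 + Y) (b(Y) = (2*Y)/(6 + Y) = 2*Y/(6 + Y))
(b(-3)*26)*X = ((2*(-3)/(6 - 3))*26)*(-17) = ((2*(-3)/3)*26)*(-17) = ((2*(-3)*(⅓))*26)*(-17) = -2*26*(-17) = -52*(-17) = 884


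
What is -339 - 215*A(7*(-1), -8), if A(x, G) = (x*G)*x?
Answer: 83941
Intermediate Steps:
A(x, G) = G*x**2 (A(x, G) = (G*x)*x = G*x**2)
-339 - 215*A(7*(-1), -8) = -339 - (-1720)*(7*(-1))**2 = -339 - (-1720)*(-7)**2 = -339 - (-1720)*49 = -339 - 215*(-392) = -339 + 84280 = 83941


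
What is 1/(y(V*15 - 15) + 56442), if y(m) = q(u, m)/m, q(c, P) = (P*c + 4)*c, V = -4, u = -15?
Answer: 5/283339 ≈ 1.7647e-5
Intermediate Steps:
q(c, P) = c*(4 + P*c) (q(c, P) = (4 + P*c)*c = c*(4 + P*c))
y(m) = (-60 + 225*m)/m (y(m) = (-15*(4 + m*(-15)))/m = (-15*(4 - 15*m))/m = (-60 + 225*m)/m)
1/(y(V*15 - 15) + 56442) = 1/((225 - 60/(-4*15 - 15)) + 56442) = 1/((225 - 60/(-60 - 15)) + 56442) = 1/((225 - 60/(-75)) + 56442) = 1/((225 - 60*(-1/75)) + 56442) = 1/((225 + 4/5) + 56442) = 1/(1129/5 + 56442) = 1/(283339/5) = 5/283339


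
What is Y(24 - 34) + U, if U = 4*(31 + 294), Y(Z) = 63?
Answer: 1363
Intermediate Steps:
U = 1300 (U = 4*325 = 1300)
Y(24 - 34) + U = 63 + 1300 = 1363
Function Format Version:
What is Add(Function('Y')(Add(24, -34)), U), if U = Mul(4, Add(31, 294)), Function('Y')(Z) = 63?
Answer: 1363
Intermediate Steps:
U = 1300 (U = Mul(4, 325) = 1300)
Add(Function('Y')(Add(24, -34)), U) = Add(63, 1300) = 1363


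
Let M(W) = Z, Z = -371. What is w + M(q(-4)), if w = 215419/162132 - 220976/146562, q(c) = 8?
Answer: -1470016966603/3960398364 ≈ -371.18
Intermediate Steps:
M(W) = -371
w = -709173559/3960398364 (w = 215419*(1/162132) - 220976*1/146562 = 215419/162132 - 110488/73281 = -709173559/3960398364 ≈ -0.17907)
w + M(q(-4)) = -709173559/3960398364 - 371 = -1470016966603/3960398364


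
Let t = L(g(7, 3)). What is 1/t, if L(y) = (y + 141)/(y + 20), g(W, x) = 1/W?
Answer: 141/988 ≈ 0.14271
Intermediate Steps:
L(y) = (141 + y)/(20 + y)
t = 988/141 (t = (141 + 1/7)/(20 + 1/7) = (988/7)/(141/7) = (7/141)*(988/7) = 988/141 ≈ 7.0071)
1/t = 1/(988/141) = 141/988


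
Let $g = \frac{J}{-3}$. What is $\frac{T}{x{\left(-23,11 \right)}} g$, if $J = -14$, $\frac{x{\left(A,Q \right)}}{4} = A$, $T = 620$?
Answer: $- \frac{2170}{69} \approx -31.449$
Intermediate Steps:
$x{\left(A,Q \right)} = 4 A$
$g = \frac{14}{3}$ ($g = - \frac{14}{-3} = \left(-14\right) \left(- \frac{1}{3}\right) = \frac{14}{3} \approx 4.6667$)
$\frac{T}{x{\left(-23,11 \right)}} g = \frac{620}{4 \left(-23\right)} \frac{14}{3} = \frac{620}{-92} \cdot \frac{14}{3} = 620 \left(- \frac{1}{92}\right) \frac{14}{3} = \left(- \frac{155}{23}\right) \frac{14}{3} = - \frac{2170}{69}$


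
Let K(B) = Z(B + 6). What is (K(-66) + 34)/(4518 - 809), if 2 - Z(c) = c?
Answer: 96/3709 ≈ 0.025883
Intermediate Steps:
Z(c) = 2 - c
K(B) = -4 - B (K(B) = 2 - (B + 6) = 2 - (6 + B) = 2 + (-6 - B) = -4 - B)
(K(-66) + 34)/(4518 - 809) = ((-4 - 1*(-66)) + 34)/(4518 - 809) = ((-4 + 66) + 34)/3709 = (62 + 34)*(1/3709) = 96*(1/3709) = 96/3709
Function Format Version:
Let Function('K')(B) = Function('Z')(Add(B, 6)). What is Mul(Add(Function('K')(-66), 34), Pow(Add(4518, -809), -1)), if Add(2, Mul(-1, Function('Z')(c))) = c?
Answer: Rational(96, 3709) ≈ 0.025883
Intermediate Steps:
Function('Z')(c) = Add(2, Mul(-1, c))
Function('K')(B) = Add(-4, Mul(-1, B)) (Function('K')(B) = Add(2, Mul(-1, Add(B, 6))) = Add(2, Mul(-1, Add(6, B))) = Add(2, Add(-6, Mul(-1, B))) = Add(-4, Mul(-1, B)))
Mul(Add(Function('K')(-66), 34), Pow(Add(4518, -809), -1)) = Mul(Add(Add(-4, Mul(-1, -66)), 34), Pow(Add(4518, -809), -1)) = Mul(Add(Add(-4, 66), 34), Pow(3709, -1)) = Mul(Add(62, 34), Rational(1, 3709)) = Mul(96, Rational(1, 3709)) = Rational(96, 3709)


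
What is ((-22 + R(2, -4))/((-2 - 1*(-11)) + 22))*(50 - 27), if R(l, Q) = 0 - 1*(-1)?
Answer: -483/31 ≈ -15.581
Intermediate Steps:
R(l, Q) = 1 (R(l, Q) = 0 + 1 = 1)
((-22 + R(2, -4))/((-2 - 1*(-11)) + 22))*(50 - 27) = ((-22 + 1)/((-2 - 1*(-11)) + 22))*(50 - 27) = -21/((-2 + 11) + 22)*23 = -21/(9 + 22)*23 = -21/31*23 = -483/31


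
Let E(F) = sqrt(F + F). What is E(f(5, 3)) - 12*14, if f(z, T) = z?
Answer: -168 + sqrt(10) ≈ -164.84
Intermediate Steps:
E(F) = sqrt(2)*sqrt(F) (E(F) = sqrt(2*F) = sqrt(2)*sqrt(F))
E(f(5, 3)) - 12*14 = sqrt(2)*sqrt(5) - 12*14 = sqrt(10) - 168 = -168 + sqrt(10)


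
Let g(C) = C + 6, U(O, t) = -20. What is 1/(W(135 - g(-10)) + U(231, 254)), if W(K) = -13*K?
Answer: -1/1827 ≈ -0.00054735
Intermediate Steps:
g(C) = 6 + C
1/(W(135 - g(-10)) + U(231, 254)) = 1/(-13*(135 - (6 - 10)) - 20) = 1/(-13*(135 - 1*(-4)) - 20) = 1/(-13*(135 + 4) - 20) = 1/(-13*139 - 20) = 1/(-1807 - 20) = 1/(-1827) = -1/1827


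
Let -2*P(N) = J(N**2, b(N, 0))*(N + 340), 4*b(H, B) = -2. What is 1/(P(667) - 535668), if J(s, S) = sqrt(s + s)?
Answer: -1071336/122741166887 + 671669*sqrt(2)/122741166887 ≈ -9.8950e-7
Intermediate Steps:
b(H, B) = -1/2 (b(H, B) = (1/4)*(-2) = -1/2)
J(s, S) = sqrt(2)*sqrt(s) (J(s, S) = sqrt(2*s) = sqrt(2)*sqrt(s))
P(N) = -sqrt(2)*sqrt(N**2)*(340 + N)/2 (P(N) = -sqrt(2)*sqrt(N**2)*(N + 340)/2 = -sqrt(2)*sqrt(N**2)*(340 + N)/2)
1/(P(667) - 535668) = 1/(sqrt(2)*sqrt(667**2)*(-340 - 1*667)/2 - 535668) = 1/(sqrt(2)*sqrt(444889)*(-340 - 667)/2 - 535668) = 1/((1/2)*sqrt(2)*667*(-1007) - 535668) = 1/(-671669*sqrt(2)/2 - 535668) = 1/(-535668 - 671669*sqrt(2)/2)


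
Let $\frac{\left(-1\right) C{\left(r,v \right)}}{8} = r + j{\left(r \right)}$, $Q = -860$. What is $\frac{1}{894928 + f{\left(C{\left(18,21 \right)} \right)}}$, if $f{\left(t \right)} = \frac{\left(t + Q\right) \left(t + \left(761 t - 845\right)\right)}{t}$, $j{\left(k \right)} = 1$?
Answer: $\frac{38}{4490007} \approx 8.4632 \cdot 10^{-6}$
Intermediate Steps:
$C{\left(r,v \right)} = -8 - 8 r$ ($C{\left(r,v \right)} = - 8 \left(r + 1\right) = - 8 \left(1 + r\right) = -8 - 8 r$)
$f{\left(t \right)} = \frac{\left(-860 + t\right) \left(-845 + 762 t\right)}{t}$ ($f{\left(t \right)} = \frac{\left(t - 860\right) \left(t + \left(761 t - 845\right)\right)}{t} = \frac{\left(-860 + t\right) \left(t + \left(-845 + 761 t\right)\right)}{t} = \frac{\left(-860 + t\right) \left(-845 + 762 t\right)}{t}$)
$\frac{1}{894928 + f{\left(C{\left(18,21 \right)} \right)}} = \frac{1}{894928 + \left(-656165 + 762 \left(-8 - 144\right) + \frac{726700}{-8 - 144}\right)} = \frac{1}{894928 + \left(-656165 + 762 \left(-152\right) + \frac{726700}{-152}\right)} = \frac{1}{894928 - \frac{29517257}{38}} = \frac{1}{\frac{4490007}{38}} = \frac{38}{4490007}$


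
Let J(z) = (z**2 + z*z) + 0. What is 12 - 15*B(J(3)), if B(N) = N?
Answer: -258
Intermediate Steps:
J(z) = 2*z**2 (J(z) = (z**2 + z**2) + 0 = 2*z**2 + 0 = 2*z**2)
12 - 15*B(J(3)) = 12 - 30*3**2 = 12 - 30*9 = 12 - 15*18 = 12 - 270 = -258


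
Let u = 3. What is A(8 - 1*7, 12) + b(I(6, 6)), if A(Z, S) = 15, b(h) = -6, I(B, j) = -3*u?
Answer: 9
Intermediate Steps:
I(B, j) = -9 (I(B, j) = -3*3 = -9)
A(8 - 1*7, 12) + b(I(6, 6)) = 15 - 6 = 9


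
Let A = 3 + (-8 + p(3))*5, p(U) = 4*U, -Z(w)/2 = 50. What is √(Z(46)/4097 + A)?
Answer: 3*√42850523/4097 ≈ 4.7933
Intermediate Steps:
Z(w) = -100 (Z(w) = -2*50 = -100)
A = 23 (A = 3 + (-8 + 4*3)*5 = 3 + (-8 + 12)*5 = 3 + 4*5 = 3 + 20 = 23)
√(Z(46)/4097 + A) = √(-100/4097 + 23) = √(94131/4097) = 3*√42850523/4097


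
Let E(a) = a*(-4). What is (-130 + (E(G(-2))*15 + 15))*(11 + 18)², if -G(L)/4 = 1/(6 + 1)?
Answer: -475165/7 ≈ -67881.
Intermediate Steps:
G(L) = -4/7 (G(L) = -4/(6 + 1) = -4/7)
E(a) = -4*a
(-130 + (E(G(-2))*15 + 15))*(11 + 18)² = (-130 + (-4*(-4/7)*15 + 15))*(11 + 18)² = (-130 + ((16/7)*15 + 15))*29² = (-130 + (240/7 + 15))*841 = (-130 + 345/7)*841 = -565/7*841 = -475165/7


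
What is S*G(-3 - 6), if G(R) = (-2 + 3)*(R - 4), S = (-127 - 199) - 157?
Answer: 6279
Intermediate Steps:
S = -483 (S = -326 - 157 = -483)
G(R) = -4 + R (G(R) = 1*(-4 + R) = -4 + R)
S*G(-3 - 6) = -483*(-4 + (-3 - 6)) = -483*(-4 - 9) = -483*(-13) = 6279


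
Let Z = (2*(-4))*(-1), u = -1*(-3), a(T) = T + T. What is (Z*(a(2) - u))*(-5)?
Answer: -40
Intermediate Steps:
a(T) = 2*T
u = 3
Z = 8 (Z = -8*(-1) = 8)
(Z*(a(2) - u))*(-5) = (8*(2*2 - 1*3))*(-5) = (8*(4 - 3))*(-5) = (8*1)*(-5) = 8*(-5) = -40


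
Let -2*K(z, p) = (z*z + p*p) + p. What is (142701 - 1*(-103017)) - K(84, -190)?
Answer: 267201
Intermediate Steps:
K(z, p) = -p/2 - p²/2 - z²/2 (K(z, p) = -((z*z + p*p) + p)/2 = -((z² + p²) + p)/2 = -((p² + z²) + p)/2 = -(p + p² + z²)/2 = -p/2 - p²/2 - z²/2)
(142701 - 1*(-103017)) - K(84, -190) = (142701 - 1*(-103017)) - (-½*(-190) - ½*(-190)² - ½*84²) = (142701 + 103017) - (95 - ½*36100 - ½*7056) = 245718 - (95 - 18050 - 3528) = 245718 - 1*(-21483) = 245718 + 21483 = 267201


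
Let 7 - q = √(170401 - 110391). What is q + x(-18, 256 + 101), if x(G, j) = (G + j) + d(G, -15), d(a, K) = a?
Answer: 328 - √60010 ≈ 83.031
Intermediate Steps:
q = 7 - √60010 (q = 7 - √(170401 - 110391) = 7 - √60010 ≈ -237.97)
x(G, j) = j + 2*G (x(G, j) = (G + j) + G = j + 2*G)
q + x(-18, 256 + 101) = (7 - √60010) + ((256 + 101) + 2*(-18)) = (7 - √60010) + (357 - 36) = (7 - √60010) + 321 = 328 - √60010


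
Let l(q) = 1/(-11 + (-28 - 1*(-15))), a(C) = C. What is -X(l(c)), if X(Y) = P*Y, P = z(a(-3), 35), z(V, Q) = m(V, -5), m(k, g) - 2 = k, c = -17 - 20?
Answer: -1/24 ≈ -0.041667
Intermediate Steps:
c = -37
m(k, g) = 2 + k
z(V, Q) = 2 + V
P = -1 (P = 2 - 3 = -1)
l(q) = -1/24 (l(q) = 1/(-11 + (-28 + 15)) = 1/(-11 - 13) = 1/(-24) = -1/24)
X(Y) = -Y
-X(l(c)) = -(-1)*(-1)/24 = -1*1/24 = -1/24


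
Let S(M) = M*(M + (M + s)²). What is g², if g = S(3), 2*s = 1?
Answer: 33489/16 ≈ 2093.1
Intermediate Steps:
s = ½ (s = (½)*1 = ½ ≈ 0.50000)
S(M) = M*(M + (½ + M)²) (S(M) = M*(M + (M + ½)²) = M*(M + (½ + M)²))
g = 183/4 (g = 3*(¼ + 3² + 2*3) = 3*(¼ + 9 + 6) = 3*(61/4) = 183/4 ≈ 45.750)
g² = (183/4)² = 33489/16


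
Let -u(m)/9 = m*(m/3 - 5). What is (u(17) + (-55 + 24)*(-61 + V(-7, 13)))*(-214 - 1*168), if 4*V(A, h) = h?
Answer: -1289823/2 ≈ -6.4491e+5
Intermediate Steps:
V(A, h) = h/4
u(m) = -9*m*(-5 + m/3) (u(m) = -9*m*(m/3 - 5) = -9*m*(-5 + m/3))
(u(17) + (-55 + 24)*(-61 + V(-7, 13)))*(-214 - 1*168) = (3*17*(15 - 1*17) + (-55 + 24)*(-61 + (¼)*13))*(-214 - 1*168) = (3*17*(15 - 17) - 31*(-61 + 13/4))*(-214 - 168) = (3*17*(-2) - 31*(-231/4))*(-382) = (-102 + 7161/4)*(-382) = (6753/4)*(-382) = -1289823/2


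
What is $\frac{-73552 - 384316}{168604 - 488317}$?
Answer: $\frac{457868}{319713} \approx 1.4321$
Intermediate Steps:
$\frac{-73552 - 384316}{168604 - 488317} = - \frac{457868}{-319713} = \left(-457868\right) \left(- \frac{1}{319713}\right) = \frac{457868}{319713}$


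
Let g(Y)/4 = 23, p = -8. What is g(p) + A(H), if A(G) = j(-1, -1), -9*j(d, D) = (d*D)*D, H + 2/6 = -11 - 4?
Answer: 829/9 ≈ 92.111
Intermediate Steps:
g(Y) = 92 (g(Y) = 4*23 = 92)
H = -46/3 (H = -⅓ + (-11 - 4) = -⅓ - 15 = -46/3 ≈ -15.333)
j(d, D) = -d*D²/9 (j(d, D) = -d*D*D/9 = -D*d*D/9 = -d*D²/9)
A(G) = ⅑ (A(G) = -⅑*(-1)*(-1)² = -⅑*(-1)*1 = ⅑)
g(p) + A(H) = 92 + ⅑ = 829/9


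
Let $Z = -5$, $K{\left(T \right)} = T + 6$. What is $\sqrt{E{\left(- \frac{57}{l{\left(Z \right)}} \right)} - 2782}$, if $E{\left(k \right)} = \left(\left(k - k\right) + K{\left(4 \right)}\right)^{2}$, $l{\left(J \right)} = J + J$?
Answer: $3 i \sqrt{298} \approx 51.788 i$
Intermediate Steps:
$K{\left(T \right)} = 6 + T$
$l{\left(J \right)} = 2 J$
$E{\left(k \right)} = 100$ ($E{\left(k \right)} = \left(\left(k - k\right) + \left(6 + 4\right)\right)^{2} = \left(0 + 10\right)^{2} = 10^{2} = 100$)
$\sqrt{E{\left(- \frac{57}{l{\left(Z \right)}} \right)} - 2782} = \sqrt{100 - 2782} = \sqrt{-2682} = 3 i \sqrt{298}$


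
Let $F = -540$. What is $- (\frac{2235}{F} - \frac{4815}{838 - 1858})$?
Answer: $- \frac{89}{153} \approx -0.5817$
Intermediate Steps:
$- (\frac{2235}{F} - \frac{4815}{838 - 1858}) = - (\frac{2235}{-540} - \frac{4815}{838 - 1858}) = - (2235 \left(- \frac{1}{540}\right) - \frac{4815}{-1020}) = - (- \frac{149}{36} - - \frac{321}{68}) = - (- \frac{149}{36} + \frac{321}{68}) = \left(-1\right) \frac{89}{153} = - \frac{89}{153}$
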